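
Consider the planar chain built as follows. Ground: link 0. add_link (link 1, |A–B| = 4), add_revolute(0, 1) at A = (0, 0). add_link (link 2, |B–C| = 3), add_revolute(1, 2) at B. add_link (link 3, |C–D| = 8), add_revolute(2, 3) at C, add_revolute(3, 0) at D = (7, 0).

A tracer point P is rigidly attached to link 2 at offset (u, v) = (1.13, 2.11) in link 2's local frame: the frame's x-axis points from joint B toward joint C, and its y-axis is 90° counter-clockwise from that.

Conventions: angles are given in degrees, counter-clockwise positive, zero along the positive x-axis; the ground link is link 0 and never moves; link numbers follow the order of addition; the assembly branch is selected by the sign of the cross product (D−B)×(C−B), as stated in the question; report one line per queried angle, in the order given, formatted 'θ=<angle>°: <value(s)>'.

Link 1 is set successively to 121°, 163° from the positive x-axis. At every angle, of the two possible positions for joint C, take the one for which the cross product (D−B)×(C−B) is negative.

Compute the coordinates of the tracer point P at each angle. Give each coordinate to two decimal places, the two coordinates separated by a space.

A=(0,0), D=(7.00,0)
θ=121°: B = A + 4.00·(cos121°, sin121°) = (-2.0602, 3.4287)
θ=121°: |BD| = 9.6872
θ=121°: circle(B,3.00) ∩ circle(D,8.00): a=2.0048, h=2.2318
θ=121°:   candidates: C₊=(0.6048,4.8064) cross=21.619; C₋=(-0.9750,0.6318) cross=-21.619
θ=121°:   branch - wants cross < 0 → take C=(-0.9750,0.6318) (cross=-21.619)
θ=121°: ex = (C−B)/|BC| = (0.3617,-0.9323); ey = (0.9323,0.3617)
θ=121°: P = B + 1.13·ex + 2.11·ey = (0.3157,3.1384)
θ=163°: B = A + 4.00·(cos163°, sin163°) = (-3.8252, 1.1695)
θ=163°: |BD| = 10.8882
θ=163°: circle(B,3.00) ∩ circle(D,8.00): a=2.9184, h=0.6948
θ=163°:   candidates: C₊=(-0.8490,1.5468) cross=7.565; C₋=(-0.9983,0.1653) cross=-7.565
θ=163°:   branch - wants cross < 0 → take C=(-0.9983,0.1653) (cross=-7.565)
θ=163°: ex = (C−B)/|BC| = (0.9423,-0.3347); ey = (0.3347,0.9423)
θ=163°: P = B + 1.13·ex + 2.11·ey = (-2.0541,2.7795)

θ=121°: 0.32 3.14
θ=163°: -2.05 2.78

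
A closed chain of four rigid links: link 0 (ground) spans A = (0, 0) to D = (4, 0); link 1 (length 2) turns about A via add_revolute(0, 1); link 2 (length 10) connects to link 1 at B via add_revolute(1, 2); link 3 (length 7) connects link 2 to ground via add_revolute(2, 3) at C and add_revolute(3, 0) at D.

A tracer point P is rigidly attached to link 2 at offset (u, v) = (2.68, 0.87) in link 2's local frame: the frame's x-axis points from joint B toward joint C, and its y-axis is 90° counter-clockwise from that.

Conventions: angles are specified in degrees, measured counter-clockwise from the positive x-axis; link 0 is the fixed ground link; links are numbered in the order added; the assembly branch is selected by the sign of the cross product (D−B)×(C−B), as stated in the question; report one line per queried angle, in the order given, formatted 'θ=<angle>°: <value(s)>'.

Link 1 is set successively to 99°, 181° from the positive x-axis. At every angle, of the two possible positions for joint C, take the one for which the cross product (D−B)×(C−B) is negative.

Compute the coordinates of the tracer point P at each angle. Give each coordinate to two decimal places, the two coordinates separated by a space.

A=(0,0), D=(4.00,0)
θ=99°: B = A + 2.00·(cos99°, sin99°) = (-0.3129, 1.9754)
θ=99°: |BD| = 4.7437
θ=99°: circle(B,10.00) ∩ circle(D,7.00): a=7.7474, h=6.3228
θ=99°:   candidates: C₊=(9.3638,4.4978) cross=29.994; C₋=(4.0979,-6.9993) cross=-29.994
θ=99°:   branch - wants cross < 0 → take C=(4.0979,-6.9993) (cross=-29.994)
θ=99°: ex = (C−B)/|BC| = (0.4411,-0.8975); ey = (0.8975,0.4411)
θ=99°: P = B + 2.68·ex + 0.87·ey = (1.6500,-0.0461)
θ=181°: B = A + 2.00·(cos181°, sin181°) = (-1.9997, -0.0349)
θ=181°: |BD| = 5.9998
θ=181°: circle(B,10.00) ∩ circle(D,7.00): a=7.2500, h=6.8874
θ=181°:   candidates: C₊=(5.2102,6.8946) cross=41.323; C₋=(5.2903,-6.8801) cross=-41.323
θ=181°:   branch - wants cross < 0 → take C=(5.2903,-6.8801) (cross=-41.323)
θ=181°: ex = (C−B)/|BC| = (0.7290,-0.6845); ey = (0.6845,0.7290)
θ=181°: P = B + 2.68·ex + 0.87·ey = (0.5495,-1.2352)

θ=99°: 1.65 -0.05
θ=181°: 0.55 -1.24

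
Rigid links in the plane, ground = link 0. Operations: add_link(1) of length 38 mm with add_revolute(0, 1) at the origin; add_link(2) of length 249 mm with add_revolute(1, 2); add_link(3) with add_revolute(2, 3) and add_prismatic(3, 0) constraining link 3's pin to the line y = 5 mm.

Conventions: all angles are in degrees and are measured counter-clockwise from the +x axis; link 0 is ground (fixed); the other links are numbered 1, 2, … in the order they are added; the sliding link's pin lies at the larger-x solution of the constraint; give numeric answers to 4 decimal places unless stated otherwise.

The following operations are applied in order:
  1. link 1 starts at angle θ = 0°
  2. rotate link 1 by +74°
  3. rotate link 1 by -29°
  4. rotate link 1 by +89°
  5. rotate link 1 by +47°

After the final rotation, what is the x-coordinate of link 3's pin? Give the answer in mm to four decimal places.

geometry: r = 38 mm, L = 249 mm, e = 5 mm; θ starts at 0°
rotate link 1 by +74°: θ ← 0° +74° = 74°
rotate link 1 by -29°: θ ← 74° -29° = 45°
rotate link 1 by +89°: θ ← 45° +89° = 134°
rotate link 1 by +47°: θ ← 134° +47° = 181°
crank pin P = (r cos θ, r sin θ) = (-37.994212, -0.663191)
h = r sin θ − e = -0.663191 − 5 = -5.663191
x = r cos θ + √(L² − h²) = -37.994212 + 248.935591 = 210.941378

210.9414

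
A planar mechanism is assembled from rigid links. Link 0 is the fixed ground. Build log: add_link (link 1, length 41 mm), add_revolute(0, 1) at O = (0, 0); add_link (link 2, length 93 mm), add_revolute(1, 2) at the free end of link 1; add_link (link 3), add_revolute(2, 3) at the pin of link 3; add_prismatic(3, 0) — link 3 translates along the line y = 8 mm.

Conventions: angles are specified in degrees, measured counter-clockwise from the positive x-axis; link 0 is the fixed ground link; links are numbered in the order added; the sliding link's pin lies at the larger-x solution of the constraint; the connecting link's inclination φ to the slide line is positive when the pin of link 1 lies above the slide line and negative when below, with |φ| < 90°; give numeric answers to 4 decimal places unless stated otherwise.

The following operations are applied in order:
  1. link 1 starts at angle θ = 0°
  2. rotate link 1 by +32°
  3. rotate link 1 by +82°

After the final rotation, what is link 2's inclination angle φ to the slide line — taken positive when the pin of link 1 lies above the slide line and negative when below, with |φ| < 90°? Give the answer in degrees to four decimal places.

geometry: r = 41 mm, L = 93 mm, e = 8 mm; θ starts at 0°
rotate link 1 by +32°: θ ← 0° +32° = 32°
rotate link 1 by +82°: θ ← 32° +82° = 114°
h = r sin θ − e = 37.455364 − 8 = 29.455364
sin φ = h / L = 29.455364 / 93 = 0.31672434
φ = arcsin(0.31672434) = 18.464942°

18.4649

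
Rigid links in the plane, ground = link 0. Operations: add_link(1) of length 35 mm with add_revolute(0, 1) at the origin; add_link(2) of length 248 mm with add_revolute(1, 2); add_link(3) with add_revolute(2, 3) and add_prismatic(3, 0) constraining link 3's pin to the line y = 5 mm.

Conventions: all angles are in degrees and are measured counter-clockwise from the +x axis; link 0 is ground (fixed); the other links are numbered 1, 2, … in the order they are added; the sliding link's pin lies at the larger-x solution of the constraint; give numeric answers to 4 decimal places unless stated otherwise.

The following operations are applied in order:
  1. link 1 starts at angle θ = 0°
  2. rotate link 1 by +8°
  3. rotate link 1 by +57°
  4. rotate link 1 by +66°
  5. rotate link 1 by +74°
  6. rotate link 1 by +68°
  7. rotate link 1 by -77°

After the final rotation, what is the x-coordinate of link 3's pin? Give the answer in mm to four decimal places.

geometry: r = 35 mm, L = 248 mm, e = 5 mm; θ starts at 0°
rotate link 1 by +8°: θ ← 0° +8° = 8°
rotate link 1 by +57°: θ ← 8° +57° = 65°
rotate link 1 by +66°: θ ← 65° +66° = 131°
rotate link 1 by +74°: θ ← 131° +74° = 205°
rotate link 1 by +68°: θ ← 205° +68° = 273°
rotate link 1 by -77°: θ ← 273° -77° = 196°
crank pin P = (r cos θ, r sin θ) = (-33.644159, -9.647307)
h = r sin θ − e = -9.647307 − 5 = -14.647307
x = r cos θ + √(L² − h²) = -33.644159 + 247.567075 = 213.922915

213.9229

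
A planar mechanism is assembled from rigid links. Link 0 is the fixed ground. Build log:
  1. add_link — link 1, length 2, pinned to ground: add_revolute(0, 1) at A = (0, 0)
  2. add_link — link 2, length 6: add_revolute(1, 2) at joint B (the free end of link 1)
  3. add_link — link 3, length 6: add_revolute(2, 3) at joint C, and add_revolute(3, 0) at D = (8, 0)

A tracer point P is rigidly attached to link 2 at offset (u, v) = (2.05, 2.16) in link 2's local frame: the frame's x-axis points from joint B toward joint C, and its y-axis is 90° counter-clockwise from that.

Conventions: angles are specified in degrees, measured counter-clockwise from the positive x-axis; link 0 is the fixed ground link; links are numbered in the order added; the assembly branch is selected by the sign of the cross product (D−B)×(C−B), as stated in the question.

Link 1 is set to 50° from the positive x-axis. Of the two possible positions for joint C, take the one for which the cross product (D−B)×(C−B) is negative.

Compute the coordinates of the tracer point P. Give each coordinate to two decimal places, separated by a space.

A=(0,0), D=(8.00,0)
B = A + 2.00·(cos50°, sin50°) = (1.2856, 1.5321)
|BD| = 6.8870
circle(B,6.00) ∩ circle(D,6.00): a=3.4435, h=4.9135
  candidates: C₊=(5.7358,5.5564) cross=33.839; C₋=(3.5497,-4.0243) cross=-33.839
  branch - wants cross < 0 → take C=(3.5497,-4.0243) (cross=-33.839)
ex = (C−B)/|BC| = (0.3774,-0.9261); ey = (0.9261,0.3774)
P = B + 2.05·ex + 2.16·ey = (4.0595,0.4487)

4.06 0.45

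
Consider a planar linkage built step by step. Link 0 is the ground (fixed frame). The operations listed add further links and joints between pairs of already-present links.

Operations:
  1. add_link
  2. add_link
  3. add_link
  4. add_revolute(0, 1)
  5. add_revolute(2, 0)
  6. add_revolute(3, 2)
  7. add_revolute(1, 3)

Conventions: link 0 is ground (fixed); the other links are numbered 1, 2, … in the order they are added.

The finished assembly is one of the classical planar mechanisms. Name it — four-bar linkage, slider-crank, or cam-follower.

links: 4 (incl. ground); joints: 4 revolute, 0 prismatic, 0 higher (cam) pair, forming one closed loop
4 links in a single 4R loop → four-bar linkage

four-bar linkage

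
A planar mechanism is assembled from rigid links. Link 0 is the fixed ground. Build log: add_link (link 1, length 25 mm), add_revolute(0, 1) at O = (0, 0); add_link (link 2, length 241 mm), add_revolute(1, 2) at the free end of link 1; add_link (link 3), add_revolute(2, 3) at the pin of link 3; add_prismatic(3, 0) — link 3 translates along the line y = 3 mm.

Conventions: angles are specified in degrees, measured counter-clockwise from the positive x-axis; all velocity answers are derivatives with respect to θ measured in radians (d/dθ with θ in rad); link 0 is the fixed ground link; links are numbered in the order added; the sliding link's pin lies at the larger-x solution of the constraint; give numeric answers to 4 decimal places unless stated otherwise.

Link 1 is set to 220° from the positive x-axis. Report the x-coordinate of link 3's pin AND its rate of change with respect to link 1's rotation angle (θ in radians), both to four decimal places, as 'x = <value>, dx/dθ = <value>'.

geometry: r = 25 mm, L = 241 mm, e = 3 mm
crank pin P = (r cos θ, r sin θ) = (-19.151111, -16.069690)
h = r sin θ − e = -16.069690 − 3 = -19.069690
x = r cos θ + √(L² − h²) = -19.151111 + 240.244348 = 221.093237
dx/dθ = −r sin θ − h·r cos θ/√(L² − h²) (θ in radians; h = -19.069690) = 14.549547

x = 221.0932, dx/dθ = 14.5495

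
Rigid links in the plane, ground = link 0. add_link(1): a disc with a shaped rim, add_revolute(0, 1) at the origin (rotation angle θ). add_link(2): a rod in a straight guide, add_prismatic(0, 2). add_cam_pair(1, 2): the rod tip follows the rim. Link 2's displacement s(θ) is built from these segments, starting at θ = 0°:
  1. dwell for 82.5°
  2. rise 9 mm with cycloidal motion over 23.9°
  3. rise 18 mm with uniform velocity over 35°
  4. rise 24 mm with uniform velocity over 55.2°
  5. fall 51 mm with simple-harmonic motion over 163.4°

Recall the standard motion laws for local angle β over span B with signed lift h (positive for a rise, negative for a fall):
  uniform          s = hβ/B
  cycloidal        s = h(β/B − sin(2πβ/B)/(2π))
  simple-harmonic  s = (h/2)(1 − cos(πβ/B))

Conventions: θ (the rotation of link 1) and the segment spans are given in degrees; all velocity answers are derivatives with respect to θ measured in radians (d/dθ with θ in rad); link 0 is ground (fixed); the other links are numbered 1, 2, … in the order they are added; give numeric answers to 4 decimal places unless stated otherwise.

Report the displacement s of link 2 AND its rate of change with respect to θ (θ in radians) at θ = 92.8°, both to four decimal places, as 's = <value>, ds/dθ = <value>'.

segment 1 (0° to 82.5°, dwell): s unchanged at 0.0000
θ = 92.8° falls in segment 2 (82.5° to 106.4°, cycloidal, h = 9): β = 92.8 − 82.5 = 10.3°, B = 23.9°; Δs = 9·(0.4310 − sin(2π·0.4310)/(2π)) = 3.2766; s = 0.0000 + 3.2766 = 3.2766
velocity in seg [82.5°–106.4°] (cycloidal), θ in radians: β = 10.3° = 0.1798 rad, B = 23.9° = 0.4171 rad; ds/dθ = (h/B)(1 − cos(2πβ/B)) = (9/0.4171)(1 − cos(2π·0.4310)) = 41.153389 mm/rad

s = 3.2766, ds/dθ = 41.1534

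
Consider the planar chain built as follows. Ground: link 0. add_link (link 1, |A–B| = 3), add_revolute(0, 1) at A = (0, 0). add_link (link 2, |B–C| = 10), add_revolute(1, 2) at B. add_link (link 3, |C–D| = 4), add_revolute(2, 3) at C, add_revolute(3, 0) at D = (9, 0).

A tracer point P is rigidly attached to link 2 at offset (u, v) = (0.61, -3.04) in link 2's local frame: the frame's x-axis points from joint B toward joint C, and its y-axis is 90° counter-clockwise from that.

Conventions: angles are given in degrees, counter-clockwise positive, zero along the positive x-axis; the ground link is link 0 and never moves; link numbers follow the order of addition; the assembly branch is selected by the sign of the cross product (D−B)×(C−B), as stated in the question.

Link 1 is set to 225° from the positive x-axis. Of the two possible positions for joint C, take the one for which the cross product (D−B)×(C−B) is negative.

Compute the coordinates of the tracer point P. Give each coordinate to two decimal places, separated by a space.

A=(0,0), D=(9.00,0)
B = A + 3.00·(cos225°, sin225°) = (-2.1213, -2.1213)
|BD| = 11.3218
circle(B,10.00) ∩ circle(D,4.00): a=9.3706, h=3.4918
  candidates: C₊=(6.4291,3.0643) cross=39.533; C₋=(7.7375,-3.7955) cross=-39.533
  branch - wants cross < 0 → take C=(7.7375,-3.7955) (cross=-39.533)
ex = (C−B)/|BC| = (0.9859,-0.1674); ey = (0.1674,0.9859)
P = B + 0.61·ex + -3.04·ey = (-2.0289,-5.2205)

-2.03 -5.22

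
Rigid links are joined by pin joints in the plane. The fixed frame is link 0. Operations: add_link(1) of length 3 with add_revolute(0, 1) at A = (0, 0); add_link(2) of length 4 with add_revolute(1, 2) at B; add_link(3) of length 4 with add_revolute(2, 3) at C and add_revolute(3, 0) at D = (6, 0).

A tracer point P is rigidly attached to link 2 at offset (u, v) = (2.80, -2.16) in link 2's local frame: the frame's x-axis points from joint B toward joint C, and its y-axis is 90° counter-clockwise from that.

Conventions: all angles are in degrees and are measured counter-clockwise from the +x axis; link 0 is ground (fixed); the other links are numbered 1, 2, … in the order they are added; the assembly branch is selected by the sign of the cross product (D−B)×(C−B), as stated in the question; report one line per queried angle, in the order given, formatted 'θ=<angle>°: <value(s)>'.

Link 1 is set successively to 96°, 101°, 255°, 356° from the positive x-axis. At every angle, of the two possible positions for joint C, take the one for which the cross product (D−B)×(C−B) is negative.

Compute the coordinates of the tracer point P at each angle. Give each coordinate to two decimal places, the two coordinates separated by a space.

A=(0,0), D=(6.00,0)
θ=96°: B = A + 3.00·(cos96°, sin96°) = (-0.3136, 2.9836)
θ=96°: |BD| = 6.9831
θ=96°: circle(B,4.00) ∩ circle(D,4.00): a=3.4915, h=1.9517
θ=96°:   candidates: C₊=(3.6771,3.2564) cross=13.629; C₋=(2.0093,-0.2728) cross=-13.629
θ=96°:   branch - wants cross < 0 → take C=(2.0093,-0.2728) (cross=-13.629)
θ=96°: ex = (C−B)/|BC| = (0.5807,-0.8141); ey = (0.8141,0.5807)
θ=96°: P = B + 2.80·ex + -2.16·ey = (-0.4460,-0.5503)
θ=101°: B = A + 3.00·(cos101°, sin101°) = (-0.5724, 2.9449)
θ=101°: |BD| = 7.2020
θ=101°: circle(B,4.00) ∩ circle(D,4.00): a=3.6010, h=1.7415
θ=101°:   candidates: C₊=(3.4259,3.0617) cross=12.542; C₋=(2.0017,-0.1168) cross=-12.542
θ=101°:   branch - wants cross < 0 → take C=(2.0017,-0.1168) (cross=-12.542)
θ=101°: ex = (C−B)/|BC| = (0.6435,-0.7654); ey = (0.7654,0.6435)
θ=101°: P = B + 2.80·ex + -2.16·ey = (-0.4238,-0.5883)
θ=255°: B = A + 3.00·(cos255°, sin255°) = (-0.7765, -2.8978)
θ=255°: |BD| = 7.3700
θ=255°: circle(B,4.00) ∩ circle(D,4.00): a=3.6850, h=1.5558
θ=255°:   candidates: C₊=(2.0000,-0.0184) cross=11.467; C₋=(3.2235,-2.8794) cross=-11.467
θ=255°:   branch - wants cross < 0 → take C=(3.2235,-2.8794) (cross=-11.467)
θ=255°: ex = (C−B)/|BC| = (1.0000,0.0046); ey = (-0.0046,1.0000)
θ=255°: P = B + 2.80·ex + -2.16·ey = (2.0334,-5.0449)
θ=356°: B = A + 3.00·(cos356°, sin356°) = (2.9927, -0.2093)
θ=356°: |BD| = 3.0146
θ=356°: circle(B,4.00) ∩ circle(D,4.00): a=1.5073, h=3.7051
θ=356°:   candidates: C₊=(4.2391,3.5916) cross=11.169; C₋=(4.7536,-3.8008) cross=-11.169
θ=356°:   branch - wants cross < 0 → take C=(4.7536,-3.8008) (cross=-11.169)
θ=356°: ex = (C−B)/|BC| = (0.4402,-0.8979); ey = (0.8979,0.4402)
θ=356°: P = B + 2.80·ex + -2.16·ey = (2.2858,-3.6742)

θ=96°: -0.45 -0.55
θ=101°: -0.42 -0.59
θ=255°: 2.03 -5.04
θ=356°: 2.29 -3.67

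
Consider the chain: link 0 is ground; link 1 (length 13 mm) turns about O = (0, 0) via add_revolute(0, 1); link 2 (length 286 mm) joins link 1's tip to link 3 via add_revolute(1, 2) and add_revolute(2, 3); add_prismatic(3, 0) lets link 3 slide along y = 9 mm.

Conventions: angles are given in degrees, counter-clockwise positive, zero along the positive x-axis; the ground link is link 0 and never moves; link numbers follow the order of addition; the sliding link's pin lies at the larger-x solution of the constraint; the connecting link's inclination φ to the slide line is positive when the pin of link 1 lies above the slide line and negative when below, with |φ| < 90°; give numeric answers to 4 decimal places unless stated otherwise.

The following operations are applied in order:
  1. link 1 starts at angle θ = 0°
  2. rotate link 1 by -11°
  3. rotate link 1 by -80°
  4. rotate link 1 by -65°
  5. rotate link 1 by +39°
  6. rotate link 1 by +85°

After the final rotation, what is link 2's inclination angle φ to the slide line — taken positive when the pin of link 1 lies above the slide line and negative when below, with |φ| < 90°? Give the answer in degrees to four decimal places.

geometry: r = 13 mm, L = 286 mm, e = 9 mm; θ starts at 0°
rotate link 1 by -11°: θ ← 0° -11° = -11°
rotate link 1 by -80°: θ ← -11° -80° = -91°
rotate link 1 by -65°: θ ← -91° -65° = -156°
rotate link 1 by +39°: θ ← -156° +39° = -117°
rotate link 1 by +85°: θ ← -117° +85° = -32°
h = r sin θ − e = -6.888950 − 9 = -15.888950
sin φ = h / L = -15.888950 / 286 = -0.05555577
φ = arcsin(-0.05555577) = -3.184751°

-3.1848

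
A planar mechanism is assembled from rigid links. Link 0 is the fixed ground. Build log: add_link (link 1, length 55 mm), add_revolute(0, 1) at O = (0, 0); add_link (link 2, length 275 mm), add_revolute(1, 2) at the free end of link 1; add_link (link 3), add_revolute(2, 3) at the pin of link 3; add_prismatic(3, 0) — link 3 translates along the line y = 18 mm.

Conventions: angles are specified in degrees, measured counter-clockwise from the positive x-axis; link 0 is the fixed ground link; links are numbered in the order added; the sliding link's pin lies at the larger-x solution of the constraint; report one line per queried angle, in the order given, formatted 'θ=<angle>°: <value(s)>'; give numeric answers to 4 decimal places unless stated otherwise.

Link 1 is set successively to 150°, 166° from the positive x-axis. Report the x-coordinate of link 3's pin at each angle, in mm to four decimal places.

geometry: r = 55 mm, L = 275 mm, e = 18 mm
θ=150°: crank pin P = (r cos θ, r sin θ) = (-47.631397, 27.500000)
θ=150°: h = r sin θ − e = 27.500000 − 18 = 9.500000
θ=150°: x = r cos θ + √(L² − h²) = -47.631397 + 274.835860 = 227.204463
θ=166°: crank pin P = (r cos θ, r sin θ) = (-53.366265, 13.305704)
θ=166°: h = r sin θ − e = 13.305704 − 18 = -4.694296
θ=166°: x = r cos θ + √(L² − h²) = -53.366265 + 274.959931 = 221.593666

θ=150°: 227.2045
θ=166°: 221.5937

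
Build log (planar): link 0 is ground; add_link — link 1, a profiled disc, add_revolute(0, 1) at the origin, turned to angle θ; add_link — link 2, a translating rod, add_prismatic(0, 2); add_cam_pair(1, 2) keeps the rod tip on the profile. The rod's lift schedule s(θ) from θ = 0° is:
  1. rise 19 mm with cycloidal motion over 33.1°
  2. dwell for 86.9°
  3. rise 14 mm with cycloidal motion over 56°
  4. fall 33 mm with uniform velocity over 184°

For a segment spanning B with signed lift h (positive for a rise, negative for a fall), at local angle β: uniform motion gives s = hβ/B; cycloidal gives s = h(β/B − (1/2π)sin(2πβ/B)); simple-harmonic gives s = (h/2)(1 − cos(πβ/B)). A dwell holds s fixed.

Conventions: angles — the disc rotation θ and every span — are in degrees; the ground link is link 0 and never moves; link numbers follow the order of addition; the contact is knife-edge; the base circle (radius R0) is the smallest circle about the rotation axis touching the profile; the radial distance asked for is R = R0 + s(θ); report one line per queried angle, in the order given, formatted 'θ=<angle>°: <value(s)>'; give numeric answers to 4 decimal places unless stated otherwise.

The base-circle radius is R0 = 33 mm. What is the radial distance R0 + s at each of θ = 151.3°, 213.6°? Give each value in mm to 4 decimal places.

seg 1 [0°–33.1°] cycloidal, h=19: full span → s += 19 → s = 19.0000
seg 2 [33.1°–120°] dwell: s stays 19.0000
seg 3 [120°–176°] cycloidal, h=14: θ=151.3° here. β=31.3, B=56. 14·(0.5589 − sin(2π·0.5589)/(2π)) = 8.6313 → s = 27.6313
seg 3 [120°–176°] cycloidal, h=14: full span → s += 14 → s = 33.0000
seg 4 [176°–360°] uniform, h=-33: θ=213.6° here. β=37.6, B=184. -33·37.6/184 = -6.7435 → s = 26.2565
θ=151.3°: R = R0 + s = 33 + 27.6313 = 60.6313
θ=213.6°: R = R0 + s = 33 + 26.2565 = 59.2565

θ=151.3°: 60.6313
θ=213.6°: 59.2565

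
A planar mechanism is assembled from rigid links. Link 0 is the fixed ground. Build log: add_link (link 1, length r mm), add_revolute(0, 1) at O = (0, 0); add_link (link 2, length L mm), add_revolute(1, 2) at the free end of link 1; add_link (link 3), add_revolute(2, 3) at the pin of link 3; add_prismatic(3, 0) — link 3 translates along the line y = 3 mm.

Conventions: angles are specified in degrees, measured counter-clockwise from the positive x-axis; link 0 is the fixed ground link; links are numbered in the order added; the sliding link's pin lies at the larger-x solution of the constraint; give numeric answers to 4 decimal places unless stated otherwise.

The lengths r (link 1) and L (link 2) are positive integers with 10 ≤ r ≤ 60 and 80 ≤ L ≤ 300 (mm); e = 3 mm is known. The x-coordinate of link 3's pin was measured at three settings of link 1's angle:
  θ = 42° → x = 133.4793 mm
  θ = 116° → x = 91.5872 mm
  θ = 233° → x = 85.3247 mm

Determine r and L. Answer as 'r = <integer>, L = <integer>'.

constraint per measurement: (x − r cos θ)² + (r sin θ − e)² = L²
subtracting the θ₁ and θ₂ equations cancels the r² and L² terms:
r = (x₁² − x₂²) / (2[(x₁cos θ₁ + e sin θ₁) − (x₂cos θ₂ + e sin θ₂)]) = 34.0000 → r = 34
L² = (x₁ − r cos θ₁)² + (r sin θ₁ − e)² = 12099.9982 → L = 110.0000 → L = 110
check at θ₃=233°: x = 85.3247 (printed 85.3247) ✓

r = 34, L = 110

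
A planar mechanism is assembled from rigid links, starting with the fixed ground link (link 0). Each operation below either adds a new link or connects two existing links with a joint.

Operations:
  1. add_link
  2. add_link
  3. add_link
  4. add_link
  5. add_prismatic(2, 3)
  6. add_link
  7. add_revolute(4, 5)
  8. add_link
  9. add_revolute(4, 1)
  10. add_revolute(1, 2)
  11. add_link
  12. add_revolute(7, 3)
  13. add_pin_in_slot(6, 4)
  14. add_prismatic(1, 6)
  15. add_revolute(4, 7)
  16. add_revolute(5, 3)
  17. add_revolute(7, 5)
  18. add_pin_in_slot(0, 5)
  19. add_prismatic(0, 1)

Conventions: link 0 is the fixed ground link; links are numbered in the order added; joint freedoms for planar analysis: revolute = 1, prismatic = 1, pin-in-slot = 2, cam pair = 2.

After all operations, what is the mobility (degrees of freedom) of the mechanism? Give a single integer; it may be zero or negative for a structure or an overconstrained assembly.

(L,J1,J2)=(1,0,0); link0 fixed
link1: (2,0,0)
link2: (3,0,0)
link3: (4,0,0)
link4: (5,0,0)
P 2-3 [J1]: (5,1,0)
link5: (6,1,0)
R 4-5 [J1]: (6,2,0)
link6: (7,2,0)
R 4-1 [J1]: (7,3,0)
R 1-2 [J1]: (7,4,0)
link7: (8,4,0)
R 7-3 [J1]: (8,5,0)
PS 6-4 [J2]: (8,5,1)
P 1-6 [J1]: (8,6,1)
R 4-7 [J1]: (8,7,1)
R 5-3 [J1]: (8,8,1)
R 7-5 [J1]: (8,9,1)
PS 0-5 [J2]: (8,9,2)
P 0-1 [J1]: (8,10,2)
Grübler: 3·7 − 2·10 − 2 = -1

M = -1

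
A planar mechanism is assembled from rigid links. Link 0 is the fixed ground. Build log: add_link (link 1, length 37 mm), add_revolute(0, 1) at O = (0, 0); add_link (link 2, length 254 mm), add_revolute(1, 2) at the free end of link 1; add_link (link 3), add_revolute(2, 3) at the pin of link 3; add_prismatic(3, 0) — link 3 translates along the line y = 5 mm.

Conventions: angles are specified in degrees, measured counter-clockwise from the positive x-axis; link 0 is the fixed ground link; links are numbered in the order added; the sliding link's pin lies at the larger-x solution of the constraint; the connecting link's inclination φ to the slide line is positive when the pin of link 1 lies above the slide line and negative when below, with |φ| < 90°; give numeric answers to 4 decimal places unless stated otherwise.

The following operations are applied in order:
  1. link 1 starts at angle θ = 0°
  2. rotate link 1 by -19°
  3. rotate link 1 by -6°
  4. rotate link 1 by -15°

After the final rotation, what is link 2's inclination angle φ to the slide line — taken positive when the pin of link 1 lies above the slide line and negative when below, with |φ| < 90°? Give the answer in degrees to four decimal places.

geometry: r = 37 mm, L = 254 mm, e = 5 mm; θ starts at 0°
rotate link 1 by -19°: θ ← 0° -19° = -19°
rotate link 1 by -6°: θ ← -19° -6° = -25°
rotate link 1 by -15°: θ ← -25° -15° = -40°
h = r sin θ − e = -23.783142 − 5 = -28.783142
sin φ = h / L = -28.783142 / 254 = -0.11331945
φ = arcsin(-0.11331945) = -6.506703°

-6.5067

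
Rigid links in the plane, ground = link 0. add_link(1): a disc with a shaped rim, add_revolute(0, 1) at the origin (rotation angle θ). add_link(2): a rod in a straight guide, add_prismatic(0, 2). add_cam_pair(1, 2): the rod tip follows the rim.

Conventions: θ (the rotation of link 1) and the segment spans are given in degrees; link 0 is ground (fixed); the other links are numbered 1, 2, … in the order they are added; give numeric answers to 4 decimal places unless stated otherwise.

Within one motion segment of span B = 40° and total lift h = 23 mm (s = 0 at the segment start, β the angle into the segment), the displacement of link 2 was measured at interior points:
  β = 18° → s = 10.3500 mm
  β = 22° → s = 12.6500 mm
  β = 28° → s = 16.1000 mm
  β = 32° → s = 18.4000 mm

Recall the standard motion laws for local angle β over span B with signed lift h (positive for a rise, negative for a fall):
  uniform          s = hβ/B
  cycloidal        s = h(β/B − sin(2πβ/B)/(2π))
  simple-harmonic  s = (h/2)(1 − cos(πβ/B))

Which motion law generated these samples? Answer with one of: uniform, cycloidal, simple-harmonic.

candidates at β/B = r: uniform s = h·r (linear in β); cycloidal s = h·(r − sin(2πr)/(2π)); simple-harmonic s = (h/2)(1 − cos(πr))
β=18°: printed 10.3500 | uniform 10.3500, cycloidal 9.2188, simple-harmonic 9.7010
β=22°: printed 12.6500 | uniform 12.6500, cycloidal 13.7812, simple-harmonic 13.2990
β=28°: printed 16.1000 | uniform 16.1000, cycloidal 19.5814, simple-harmonic 18.2595
β=32°: printed 18.4000 | uniform 18.4000, cycloidal 21.8814, simple-harmonic 20.8037
only one law matches every sample → uniform

uniform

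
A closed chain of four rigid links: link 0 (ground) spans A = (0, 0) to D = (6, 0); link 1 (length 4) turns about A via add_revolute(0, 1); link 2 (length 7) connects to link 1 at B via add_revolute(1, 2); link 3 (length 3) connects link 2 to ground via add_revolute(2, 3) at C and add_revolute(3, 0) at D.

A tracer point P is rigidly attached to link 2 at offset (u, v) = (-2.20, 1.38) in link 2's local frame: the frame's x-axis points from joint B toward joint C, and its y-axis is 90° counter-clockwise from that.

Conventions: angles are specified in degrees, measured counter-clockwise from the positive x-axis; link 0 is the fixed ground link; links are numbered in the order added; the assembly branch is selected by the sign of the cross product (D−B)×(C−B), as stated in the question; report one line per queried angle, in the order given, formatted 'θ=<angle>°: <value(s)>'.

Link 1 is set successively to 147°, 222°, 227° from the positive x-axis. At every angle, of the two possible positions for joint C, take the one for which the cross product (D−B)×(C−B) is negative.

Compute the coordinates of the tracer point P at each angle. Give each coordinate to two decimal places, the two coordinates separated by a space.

A=(0,0), D=(6.00,0)
θ=147°: B = A + 4.00·(cos147°, sin147°) = (-3.3547, 2.1786)
θ=147°: |BD| = 9.6050
θ=147°: circle(B,7.00) ∩ circle(D,3.00): a=6.8848, h=1.2650
θ=147°:   candidates: C₊=(3.6376,1.8490) cross=12.150; C₋=(3.0637,-0.6150) cross=-12.150
θ=147°:   branch - wants cross < 0 → take C=(3.0637,-0.6150) (cross=-12.150)
θ=147°: ex = (C−B)/|BC| = (0.9169,-0.3991); ey = (0.3991,0.9169)
θ=147°: P = B + -2.20·ex + 1.38·ey = (-4.8212,4.3219)
θ=222°: B = A + 4.00·(cos222°, sin222°) = (-2.9726, -2.6765)
θ=222°: |BD| = 9.3633
θ=222°: circle(B,7.00) ∩ circle(D,3.00): a=6.8176, h=1.5874
θ=222°:   candidates: C₊=(3.1068,0.7935) cross=14.863; C₋=(4.0143,-2.2488) cross=-14.863
θ=222°:   branch - wants cross < 0 → take C=(4.0143,-2.2488) (cross=-14.863)
θ=222°: ex = (C−B)/|BC| = (0.9981,0.0611); ey = (-0.0611,0.9981)
θ=222°: P = B + -2.20·ex + 1.38·ey = (-5.2528,-1.4335)
θ=227°: B = A + 4.00·(cos227°, sin227°) = (-2.7280, -2.9254)
θ=227°: |BD| = 9.2052
θ=227°: circle(B,7.00) ∩ circle(D,3.00): a=6.7753, h=1.7594
θ=227°:   candidates: C₊=(3.1369,0.8960) cross=16.196; C₋=(4.2552,-2.4404) cross=-16.196
θ=227°:   branch - wants cross < 0 → take C=(4.2552,-2.4404) (cross=-16.196)
θ=227°: ex = (C−B)/|BC| = (0.9976,0.0693); ey = (-0.0693,0.9976)
θ=227°: P = B + -2.20·ex + 1.38·ey = (-5.0183,-1.7012)

θ=147°: -4.82 4.32
θ=222°: -5.25 -1.43
θ=227°: -5.02 -1.70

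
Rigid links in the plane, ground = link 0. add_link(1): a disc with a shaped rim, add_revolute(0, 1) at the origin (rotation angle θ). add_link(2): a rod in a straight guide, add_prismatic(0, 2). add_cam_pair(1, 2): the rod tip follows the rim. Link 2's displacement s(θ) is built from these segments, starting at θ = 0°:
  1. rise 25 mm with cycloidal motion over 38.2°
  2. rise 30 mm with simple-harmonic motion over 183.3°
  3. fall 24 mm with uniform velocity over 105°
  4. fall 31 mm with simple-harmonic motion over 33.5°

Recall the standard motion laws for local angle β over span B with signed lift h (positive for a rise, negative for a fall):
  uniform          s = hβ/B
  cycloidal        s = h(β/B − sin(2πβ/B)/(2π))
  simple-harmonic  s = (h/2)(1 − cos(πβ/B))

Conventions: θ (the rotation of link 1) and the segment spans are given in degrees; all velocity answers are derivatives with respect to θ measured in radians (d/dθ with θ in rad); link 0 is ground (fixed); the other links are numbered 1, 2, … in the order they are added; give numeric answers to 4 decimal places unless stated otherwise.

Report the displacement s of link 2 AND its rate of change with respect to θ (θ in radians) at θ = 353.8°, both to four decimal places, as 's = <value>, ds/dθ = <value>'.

segment 1 (0° to 38.2°, cycloidal, h = 25) is passed completely: s = 0.0000 + (25) = 25.0000
segment 2 (38.2° to 221.5°, simple-harmonic, h = 30) is passed completely: s = 25.0000 + (30) = 55.0000
segment 3 (221.5° to 326.5°, uniform, h = -24) is passed completely: s = 55.0000 + (-24) = 31.0000
θ = 353.8° falls in segment 4 (326.5° to 360°, simple-harmonic, h = -31): β = 353.8 − 326.5 = 27.3°, B = 33.5°; Δs = -31/2·(1 − cos(π·0.8149)) = -28.4530; s = 31.0000 − 28.4530 = 2.5470
velocity in seg [326.5°–360°] (simple-harmonic), θ in radians: β = 27.3° = 0.4765 rad, B = 33.5° = 0.5847 rad; ds/dθ = (πh/(2B)) sin(πβ/B) = (π·(-31)/(2·0.5847)) sin(π·0.8149) = -45.740905 mm/rad

s = 2.5470, ds/dθ = -45.7409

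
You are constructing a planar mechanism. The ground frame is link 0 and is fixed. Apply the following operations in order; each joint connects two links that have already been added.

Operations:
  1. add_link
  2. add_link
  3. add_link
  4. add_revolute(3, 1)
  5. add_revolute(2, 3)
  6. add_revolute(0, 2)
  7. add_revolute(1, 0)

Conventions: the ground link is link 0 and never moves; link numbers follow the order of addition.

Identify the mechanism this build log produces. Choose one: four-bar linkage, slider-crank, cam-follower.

links: 4 (incl. ground); joints: 4 revolute, 0 prismatic, 0 higher (cam) pair, forming one closed loop
4 links in a single 4R loop → four-bar linkage

four-bar linkage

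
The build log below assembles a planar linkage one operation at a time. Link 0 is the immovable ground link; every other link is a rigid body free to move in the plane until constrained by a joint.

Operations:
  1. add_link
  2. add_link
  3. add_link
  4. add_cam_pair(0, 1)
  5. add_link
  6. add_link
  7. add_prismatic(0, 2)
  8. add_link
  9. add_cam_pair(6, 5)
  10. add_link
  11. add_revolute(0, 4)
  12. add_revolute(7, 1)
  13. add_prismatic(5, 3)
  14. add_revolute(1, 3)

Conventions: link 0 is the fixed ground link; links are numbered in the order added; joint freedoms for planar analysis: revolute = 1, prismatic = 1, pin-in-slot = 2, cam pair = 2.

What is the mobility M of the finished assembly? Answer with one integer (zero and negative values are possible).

ground; <1,0,0>
#1 <2,0,0>
#2 <3,0,0>
#3 <4,0,0>
C:0↔1 J2 <4,0,1>
#4 <5,0,1>
#5 <6,0,1>
P:0↔2 J1 <6,1,1>
#6 <7,1,1>
C:6↔5 J2 <7,1,2>
#7 <8,1,2>
R:0↔4 J1 <8,2,2>
R:7↔1 J1 <8,3,2>
P:5↔3 J1 <8,4,2>
R:1↔3 J1 <8,5,2>
3×7 − 2×5 − 1×2 = 9

M = 9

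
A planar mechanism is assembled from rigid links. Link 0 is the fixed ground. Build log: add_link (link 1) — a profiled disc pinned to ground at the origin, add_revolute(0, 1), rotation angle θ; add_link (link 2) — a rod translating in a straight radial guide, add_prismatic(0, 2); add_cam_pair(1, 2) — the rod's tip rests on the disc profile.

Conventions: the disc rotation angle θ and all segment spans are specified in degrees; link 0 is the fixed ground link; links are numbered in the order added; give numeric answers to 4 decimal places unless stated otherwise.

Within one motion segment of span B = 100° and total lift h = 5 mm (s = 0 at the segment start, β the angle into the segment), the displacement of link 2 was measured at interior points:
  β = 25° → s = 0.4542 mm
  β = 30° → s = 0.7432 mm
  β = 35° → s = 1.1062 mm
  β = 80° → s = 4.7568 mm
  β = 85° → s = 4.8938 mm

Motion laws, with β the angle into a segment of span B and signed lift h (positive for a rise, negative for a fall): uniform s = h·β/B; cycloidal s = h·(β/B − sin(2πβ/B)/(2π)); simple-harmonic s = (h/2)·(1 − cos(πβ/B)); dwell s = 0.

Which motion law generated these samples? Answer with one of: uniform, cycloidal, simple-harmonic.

candidates at β/B = r: uniform s = h·r (linear in β); cycloidal s = h·(r − sin(2πr)/(2π)); simple-harmonic s = (h/2)(1 − cos(πr))
β=25°: printed 0.4542 | uniform 1.2500, cycloidal 0.4542, simple-harmonic 0.7322
β=30°: printed 0.7432 | uniform 1.5000, cycloidal 0.7432, simple-harmonic 1.0305
β=35°: printed 1.1062 | uniform 1.7500, cycloidal 1.1062, simple-harmonic 1.3650
β=80°: printed 4.7568 | uniform 4.0000, cycloidal 4.7568, simple-harmonic 4.5225
β=85°: printed 4.8938 | uniform 4.2500, cycloidal 4.8938, simple-harmonic 4.7275
only one law matches every sample → cycloidal

cycloidal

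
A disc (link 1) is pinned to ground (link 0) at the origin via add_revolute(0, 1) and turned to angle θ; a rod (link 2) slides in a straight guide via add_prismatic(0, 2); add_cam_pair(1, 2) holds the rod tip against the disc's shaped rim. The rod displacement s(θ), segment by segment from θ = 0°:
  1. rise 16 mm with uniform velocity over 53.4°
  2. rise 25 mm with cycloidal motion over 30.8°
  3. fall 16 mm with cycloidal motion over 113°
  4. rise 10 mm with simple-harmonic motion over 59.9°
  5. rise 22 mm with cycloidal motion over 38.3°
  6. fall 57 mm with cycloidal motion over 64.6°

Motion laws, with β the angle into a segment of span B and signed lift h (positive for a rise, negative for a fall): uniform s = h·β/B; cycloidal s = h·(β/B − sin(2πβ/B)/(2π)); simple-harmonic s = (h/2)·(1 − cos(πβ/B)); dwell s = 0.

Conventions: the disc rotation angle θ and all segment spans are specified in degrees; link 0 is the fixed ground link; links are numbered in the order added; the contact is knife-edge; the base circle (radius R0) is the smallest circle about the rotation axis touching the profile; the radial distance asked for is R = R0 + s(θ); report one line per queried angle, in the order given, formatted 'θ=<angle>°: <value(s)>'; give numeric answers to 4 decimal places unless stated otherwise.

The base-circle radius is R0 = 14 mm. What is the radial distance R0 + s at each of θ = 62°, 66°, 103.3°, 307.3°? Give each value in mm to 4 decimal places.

segment 1 (0° to 53.4°, uniform, h = 16) is passed completely: s = 0.0000 + (16) = 16.0000
θ = 62° falls in segment 2 (53.4° to 84.2°, cycloidal, h = 25): β = 62 − 53.4 = 8.6°, B = 30.8°; Δs = 25·(0.2792 − sin(2π·0.2792)/(2π)) = 3.0685; s = 16.0000 + 3.0685 = 19.0685
θ = 66° falls in segment 2 (53.4° to 84.2°, cycloidal, h = 25): β = 66 − 53.4 = 12.6°, B = 30.8°; Δs = 25·(0.4091 − sin(2π·0.4091)/(2π)) = 8.0761; s = 16.0000 + 8.0761 = 24.0761
segment 2 (53.4° to 84.2°, cycloidal, h = 25) is passed completely: s = 16.0000 + (25) = 41.0000
θ = 103.3° falls in segment 3 (84.2° to 197.2°, cycloidal, h = -16): β = 103.3 − 84.2 = 19.1°, B = 113°; Δs = -16·(0.1690 − sin(2π·0.1690)/(2π)) = -0.4805; s = 41.0000 − 0.4805 = 40.5195
segment 3 (84.2° to 197.2°, cycloidal, h = -16) is passed completely: s = 41.0000 + (-16) = 25.0000
segment 4 (197.2° to 257.1°, simple-harmonic, h = 10) is passed completely: s = 25.0000 + (10) = 35.0000
segment 5 (257.1° to 295.4°, cycloidal, h = 22) is passed completely: s = 35.0000 + (22) = 57.0000
θ = 307.3° falls in segment 6 (295.4° to 360°, cycloidal, h = -57): β = 307.3 − 295.4 = 11.9°, B = 64.6°; Δs = -57·(0.1842 − sin(2π·0.1842)/(2π)) = -2.1923; s = 57.0000 − 2.1923 = 54.8077
θ=62°: R = R0 + s = 14 + 19.0685 = 33.0685
θ=66°: R = R0 + s = 14 + 24.0761 = 38.0761
θ=103.3°: R = R0 + s = 14 + 40.5195 = 54.5195
θ=307.3°: R = R0 + s = 14 + 54.8077 = 68.8077

θ=62°: 33.0685
θ=66°: 38.0761
θ=103.3°: 54.5195
θ=307.3°: 68.8077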